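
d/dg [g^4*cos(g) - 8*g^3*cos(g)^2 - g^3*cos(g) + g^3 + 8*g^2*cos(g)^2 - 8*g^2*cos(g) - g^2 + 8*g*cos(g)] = -g^4*sin(g) + g^3*sin(g) + 8*g^3*sin(2*g) + 4*g^3*cos(g) + 8*g^2*sin(g) - 8*g^2*sin(2*g) - 24*g^2*cos(g)^2 - 3*g^2*cos(g) + 3*g^2 - 8*g*sin(g) + 16*g*cos(g)^2 - 16*g*cos(g) - 2*g + 8*cos(g)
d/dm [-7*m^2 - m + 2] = -14*m - 1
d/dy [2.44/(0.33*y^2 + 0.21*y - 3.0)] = (-1.6104*y - 0.5124)/(0.33*y^2 + 0.21*y - 3.0)^2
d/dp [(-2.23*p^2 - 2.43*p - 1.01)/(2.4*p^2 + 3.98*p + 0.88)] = (-3.0434*p^2 + 0.923200000000001*p + 1.8814)/(5.76*p^4 + 19.104*p^3 + 20.0644*p^2 + 7.0048*p + 0.7744)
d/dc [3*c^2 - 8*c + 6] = 6*c - 8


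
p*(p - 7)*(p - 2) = p^3 - 9*p^2 + 14*p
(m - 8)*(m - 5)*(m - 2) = m^3 - 15*m^2 + 66*m - 80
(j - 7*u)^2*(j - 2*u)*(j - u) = j^4 - 17*j^3*u + 93*j^2*u^2 - 175*j*u^3 + 98*u^4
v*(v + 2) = v^2 + 2*v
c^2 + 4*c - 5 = (c - 1)*(c + 5)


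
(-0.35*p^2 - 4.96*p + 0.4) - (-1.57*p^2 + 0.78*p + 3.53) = 1.22*p^2 - 5.74*p - 3.13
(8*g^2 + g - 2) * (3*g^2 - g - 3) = 24*g^4 - 5*g^3 - 31*g^2 - g + 6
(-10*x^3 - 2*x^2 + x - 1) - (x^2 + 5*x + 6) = -10*x^3 - 3*x^2 - 4*x - 7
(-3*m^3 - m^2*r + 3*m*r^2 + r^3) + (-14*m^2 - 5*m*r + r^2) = -3*m^3 - m^2*r - 14*m^2 + 3*m*r^2 - 5*m*r + r^3 + r^2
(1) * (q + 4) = q + 4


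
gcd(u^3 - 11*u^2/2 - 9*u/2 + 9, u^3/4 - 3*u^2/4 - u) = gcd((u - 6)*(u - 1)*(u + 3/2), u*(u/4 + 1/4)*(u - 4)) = 1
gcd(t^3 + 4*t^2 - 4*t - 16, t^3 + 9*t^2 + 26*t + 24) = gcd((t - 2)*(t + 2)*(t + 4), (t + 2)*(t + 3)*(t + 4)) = t^2 + 6*t + 8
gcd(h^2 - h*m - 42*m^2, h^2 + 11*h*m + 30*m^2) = h + 6*m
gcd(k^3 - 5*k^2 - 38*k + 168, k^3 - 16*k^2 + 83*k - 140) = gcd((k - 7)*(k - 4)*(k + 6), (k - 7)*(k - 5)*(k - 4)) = k^2 - 11*k + 28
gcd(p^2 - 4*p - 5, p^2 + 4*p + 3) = p + 1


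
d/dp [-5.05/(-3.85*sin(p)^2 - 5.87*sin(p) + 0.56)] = -(38.885*sin(p) + 29.6435)*cos(p)/(3.85*sin(p)^2 + 5.87*sin(p) - 0.56)^2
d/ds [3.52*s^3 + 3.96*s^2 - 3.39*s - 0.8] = 10.56*s^2 + 7.92*s - 3.39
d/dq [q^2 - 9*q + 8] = 2*q - 9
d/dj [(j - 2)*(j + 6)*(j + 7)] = 3*j^2 + 22*j + 16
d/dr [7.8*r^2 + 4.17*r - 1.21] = 15.6*r + 4.17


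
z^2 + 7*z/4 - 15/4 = (z - 5/4)*(z + 3)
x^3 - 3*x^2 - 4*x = x*(x - 4)*(x + 1)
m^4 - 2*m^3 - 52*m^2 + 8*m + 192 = (m - 8)*(m - 2)*(m + 2)*(m + 6)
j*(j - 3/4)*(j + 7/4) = j^3 + j^2 - 21*j/16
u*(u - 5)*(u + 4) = u^3 - u^2 - 20*u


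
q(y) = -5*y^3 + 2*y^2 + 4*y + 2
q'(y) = -15*y^2 + 4*y + 4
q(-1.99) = 41.36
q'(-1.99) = -63.36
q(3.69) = -207.22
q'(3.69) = -185.48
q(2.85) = -86.10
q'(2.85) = -106.44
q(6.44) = -1224.74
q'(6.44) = -592.34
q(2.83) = -83.99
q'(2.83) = -104.81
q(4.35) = -354.32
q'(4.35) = -262.44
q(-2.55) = 87.71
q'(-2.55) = -103.74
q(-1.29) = 10.90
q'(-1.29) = -26.12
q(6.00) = -982.00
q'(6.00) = -512.00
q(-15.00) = 17267.00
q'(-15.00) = -3431.00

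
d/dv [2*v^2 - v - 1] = 4*v - 1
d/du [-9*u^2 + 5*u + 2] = 5 - 18*u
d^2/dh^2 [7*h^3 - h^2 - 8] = 42*h - 2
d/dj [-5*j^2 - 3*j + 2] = -10*j - 3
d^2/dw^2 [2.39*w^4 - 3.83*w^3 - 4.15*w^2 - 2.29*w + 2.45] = 28.68*w^2 - 22.98*w - 8.3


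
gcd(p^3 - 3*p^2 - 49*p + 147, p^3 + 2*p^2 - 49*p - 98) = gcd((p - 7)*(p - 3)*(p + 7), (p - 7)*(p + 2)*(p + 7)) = p^2 - 49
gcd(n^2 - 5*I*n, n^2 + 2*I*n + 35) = n - 5*I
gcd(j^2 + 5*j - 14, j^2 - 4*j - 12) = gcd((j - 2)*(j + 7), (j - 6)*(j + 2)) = 1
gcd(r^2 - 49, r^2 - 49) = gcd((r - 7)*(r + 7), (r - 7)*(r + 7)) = r^2 - 49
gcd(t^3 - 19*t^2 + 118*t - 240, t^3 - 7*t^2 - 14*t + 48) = t - 8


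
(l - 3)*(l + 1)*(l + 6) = l^3 + 4*l^2 - 15*l - 18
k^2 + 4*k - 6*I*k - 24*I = (k + 4)*(k - 6*I)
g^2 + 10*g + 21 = (g + 3)*(g + 7)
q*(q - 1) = q^2 - q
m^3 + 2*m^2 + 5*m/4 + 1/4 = (m + 1/2)^2*(m + 1)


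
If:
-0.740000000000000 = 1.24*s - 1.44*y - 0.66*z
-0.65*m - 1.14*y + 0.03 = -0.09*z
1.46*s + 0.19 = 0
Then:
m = 0.942307692307692*z - 0.658587987355111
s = -0.13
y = 0.401826484018265 - 0.458333333333333*z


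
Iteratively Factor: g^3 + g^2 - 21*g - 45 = (g - 5)*(g^2 + 6*g + 9) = (g - 5)*(g + 3)*(g + 3)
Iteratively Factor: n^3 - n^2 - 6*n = (n - 3)*(n^2 + 2*n) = n*(n - 3)*(n + 2)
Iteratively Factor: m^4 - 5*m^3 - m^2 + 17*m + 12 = (m - 4)*(m^3 - m^2 - 5*m - 3) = (m - 4)*(m + 1)*(m^2 - 2*m - 3) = (m - 4)*(m - 3)*(m + 1)*(m + 1)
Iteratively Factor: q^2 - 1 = (q - 1)*(q + 1)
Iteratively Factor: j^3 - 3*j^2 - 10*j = (j + 2)*(j^2 - 5*j) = j*(j + 2)*(j - 5)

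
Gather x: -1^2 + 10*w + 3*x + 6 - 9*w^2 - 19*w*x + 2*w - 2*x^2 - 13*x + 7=-9*w^2 + 12*w - 2*x^2 + x*(-19*w - 10) + 12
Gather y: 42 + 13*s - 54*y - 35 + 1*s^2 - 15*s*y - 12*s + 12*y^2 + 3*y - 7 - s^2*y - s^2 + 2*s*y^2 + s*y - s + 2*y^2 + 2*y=y^2*(2*s + 14) + y*(-s^2 - 14*s - 49)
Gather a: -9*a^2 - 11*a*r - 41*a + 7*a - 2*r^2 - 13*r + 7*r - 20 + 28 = -9*a^2 + a*(-11*r - 34) - 2*r^2 - 6*r + 8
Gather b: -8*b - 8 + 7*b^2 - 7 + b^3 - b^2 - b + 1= b^3 + 6*b^2 - 9*b - 14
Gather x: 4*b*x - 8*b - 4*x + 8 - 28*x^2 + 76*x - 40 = -8*b - 28*x^2 + x*(4*b + 72) - 32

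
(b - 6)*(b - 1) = b^2 - 7*b + 6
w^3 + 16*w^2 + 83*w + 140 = (w + 4)*(w + 5)*(w + 7)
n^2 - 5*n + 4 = (n - 4)*(n - 1)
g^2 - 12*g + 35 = (g - 7)*(g - 5)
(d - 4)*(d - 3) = d^2 - 7*d + 12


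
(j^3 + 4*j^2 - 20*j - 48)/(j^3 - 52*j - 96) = (j - 4)/(j - 8)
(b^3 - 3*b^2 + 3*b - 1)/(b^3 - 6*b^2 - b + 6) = (b^2 - 2*b + 1)/(b^2 - 5*b - 6)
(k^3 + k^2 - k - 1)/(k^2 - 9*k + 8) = (k^2 + 2*k + 1)/(k - 8)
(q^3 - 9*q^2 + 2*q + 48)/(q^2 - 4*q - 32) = (q^2 - q - 6)/(q + 4)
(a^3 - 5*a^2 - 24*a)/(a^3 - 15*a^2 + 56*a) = (a + 3)/(a - 7)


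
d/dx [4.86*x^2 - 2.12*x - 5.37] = 9.72*x - 2.12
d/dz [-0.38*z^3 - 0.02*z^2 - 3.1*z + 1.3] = -1.14*z^2 - 0.04*z - 3.1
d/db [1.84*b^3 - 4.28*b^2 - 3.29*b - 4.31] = 5.52*b^2 - 8.56*b - 3.29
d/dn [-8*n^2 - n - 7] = -16*n - 1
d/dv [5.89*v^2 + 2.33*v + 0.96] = 11.78*v + 2.33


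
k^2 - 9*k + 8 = (k - 8)*(k - 1)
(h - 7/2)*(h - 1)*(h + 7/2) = h^3 - h^2 - 49*h/4 + 49/4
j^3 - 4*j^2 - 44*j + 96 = (j - 8)*(j - 2)*(j + 6)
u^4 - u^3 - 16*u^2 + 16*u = u*(u - 4)*(u - 1)*(u + 4)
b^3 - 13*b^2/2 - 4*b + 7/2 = (b - 7)*(b - 1/2)*(b + 1)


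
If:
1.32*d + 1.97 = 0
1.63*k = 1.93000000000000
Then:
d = -1.49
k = 1.18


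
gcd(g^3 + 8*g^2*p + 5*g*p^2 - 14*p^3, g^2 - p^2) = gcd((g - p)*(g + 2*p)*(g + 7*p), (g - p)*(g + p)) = -g + p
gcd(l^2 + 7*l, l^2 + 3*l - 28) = l + 7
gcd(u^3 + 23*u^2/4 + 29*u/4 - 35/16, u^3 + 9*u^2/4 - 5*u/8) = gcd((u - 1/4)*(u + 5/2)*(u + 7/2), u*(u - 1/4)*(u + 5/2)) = u^2 + 9*u/4 - 5/8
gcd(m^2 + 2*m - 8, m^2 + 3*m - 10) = m - 2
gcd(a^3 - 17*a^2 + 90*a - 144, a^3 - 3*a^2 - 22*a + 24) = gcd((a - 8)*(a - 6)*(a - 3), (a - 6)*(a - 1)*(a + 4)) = a - 6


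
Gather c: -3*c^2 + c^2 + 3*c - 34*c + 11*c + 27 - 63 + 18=-2*c^2 - 20*c - 18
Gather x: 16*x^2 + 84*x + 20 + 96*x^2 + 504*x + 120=112*x^2 + 588*x + 140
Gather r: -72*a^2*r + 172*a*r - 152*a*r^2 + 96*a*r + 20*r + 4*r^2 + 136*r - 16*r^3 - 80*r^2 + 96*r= -16*r^3 + r^2*(-152*a - 76) + r*(-72*a^2 + 268*a + 252)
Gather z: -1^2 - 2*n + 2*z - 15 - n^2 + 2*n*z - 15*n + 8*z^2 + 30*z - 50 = -n^2 - 17*n + 8*z^2 + z*(2*n + 32) - 66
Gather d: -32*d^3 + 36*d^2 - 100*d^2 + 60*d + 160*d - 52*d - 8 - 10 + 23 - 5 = -32*d^3 - 64*d^2 + 168*d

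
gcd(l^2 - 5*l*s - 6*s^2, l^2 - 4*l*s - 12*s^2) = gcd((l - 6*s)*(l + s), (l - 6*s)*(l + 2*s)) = -l + 6*s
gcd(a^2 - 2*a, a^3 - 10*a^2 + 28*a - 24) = a - 2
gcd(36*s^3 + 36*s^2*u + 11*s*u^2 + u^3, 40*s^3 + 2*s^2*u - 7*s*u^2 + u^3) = 2*s + u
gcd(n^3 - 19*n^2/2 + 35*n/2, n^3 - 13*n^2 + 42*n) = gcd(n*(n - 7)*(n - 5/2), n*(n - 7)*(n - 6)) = n^2 - 7*n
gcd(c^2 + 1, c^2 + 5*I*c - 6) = 1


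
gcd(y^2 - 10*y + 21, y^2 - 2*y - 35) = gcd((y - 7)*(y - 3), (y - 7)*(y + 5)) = y - 7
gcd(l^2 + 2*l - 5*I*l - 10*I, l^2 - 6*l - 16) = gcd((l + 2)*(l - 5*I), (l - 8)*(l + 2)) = l + 2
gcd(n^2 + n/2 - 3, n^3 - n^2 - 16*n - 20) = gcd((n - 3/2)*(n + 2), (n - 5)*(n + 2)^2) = n + 2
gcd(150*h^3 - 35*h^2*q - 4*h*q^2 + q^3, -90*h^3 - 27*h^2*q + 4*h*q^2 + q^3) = -30*h^2 + h*q + q^2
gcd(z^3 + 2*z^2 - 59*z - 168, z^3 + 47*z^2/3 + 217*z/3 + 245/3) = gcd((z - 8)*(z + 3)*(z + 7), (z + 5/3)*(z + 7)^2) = z + 7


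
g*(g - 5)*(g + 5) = g^3 - 25*g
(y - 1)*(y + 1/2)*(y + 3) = y^3 + 5*y^2/2 - 2*y - 3/2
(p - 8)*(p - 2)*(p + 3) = p^3 - 7*p^2 - 14*p + 48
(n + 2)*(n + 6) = n^2 + 8*n + 12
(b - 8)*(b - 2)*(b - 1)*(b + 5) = b^4 - 6*b^3 - 29*b^2 + 114*b - 80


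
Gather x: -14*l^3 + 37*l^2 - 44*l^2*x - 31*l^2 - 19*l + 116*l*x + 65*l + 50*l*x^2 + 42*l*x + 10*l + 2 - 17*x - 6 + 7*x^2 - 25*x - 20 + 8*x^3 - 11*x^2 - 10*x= -14*l^3 + 6*l^2 + 56*l + 8*x^3 + x^2*(50*l - 4) + x*(-44*l^2 + 158*l - 52) - 24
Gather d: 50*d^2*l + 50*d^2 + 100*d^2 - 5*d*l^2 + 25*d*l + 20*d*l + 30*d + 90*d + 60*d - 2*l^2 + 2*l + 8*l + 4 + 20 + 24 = d^2*(50*l + 150) + d*(-5*l^2 + 45*l + 180) - 2*l^2 + 10*l + 48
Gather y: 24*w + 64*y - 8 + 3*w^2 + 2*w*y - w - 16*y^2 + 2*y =3*w^2 + 23*w - 16*y^2 + y*(2*w + 66) - 8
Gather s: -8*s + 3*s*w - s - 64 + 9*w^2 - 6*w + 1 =s*(3*w - 9) + 9*w^2 - 6*w - 63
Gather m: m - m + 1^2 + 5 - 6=0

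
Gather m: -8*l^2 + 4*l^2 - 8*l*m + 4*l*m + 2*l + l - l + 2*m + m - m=-4*l^2 + 2*l + m*(2 - 4*l)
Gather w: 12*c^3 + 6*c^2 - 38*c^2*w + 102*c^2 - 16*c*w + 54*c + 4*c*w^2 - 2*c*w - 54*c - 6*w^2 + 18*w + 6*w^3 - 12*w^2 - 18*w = 12*c^3 + 108*c^2 + 6*w^3 + w^2*(4*c - 18) + w*(-38*c^2 - 18*c)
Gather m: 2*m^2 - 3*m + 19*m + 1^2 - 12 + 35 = 2*m^2 + 16*m + 24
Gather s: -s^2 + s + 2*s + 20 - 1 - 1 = -s^2 + 3*s + 18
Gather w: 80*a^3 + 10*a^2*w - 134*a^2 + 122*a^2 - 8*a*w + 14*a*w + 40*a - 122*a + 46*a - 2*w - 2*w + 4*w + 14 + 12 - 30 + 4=80*a^3 - 12*a^2 - 36*a + w*(10*a^2 + 6*a)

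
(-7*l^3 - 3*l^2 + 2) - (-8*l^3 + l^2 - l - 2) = l^3 - 4*l^2 + l + 4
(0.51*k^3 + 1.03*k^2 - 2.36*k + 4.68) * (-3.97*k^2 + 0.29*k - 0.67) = -2.0247*k^5 - 3.9412*k^4 + 9.3262*k^3 - 19.9541*k^2 + 2.9384*k - 3.1356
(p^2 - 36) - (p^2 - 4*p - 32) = 4*p - 4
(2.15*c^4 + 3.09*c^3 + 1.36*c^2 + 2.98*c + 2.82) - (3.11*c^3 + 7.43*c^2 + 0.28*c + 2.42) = 2.15*c^4 - 0.02*c^3 - 6.07*c^2 + 2.7*c + 0.4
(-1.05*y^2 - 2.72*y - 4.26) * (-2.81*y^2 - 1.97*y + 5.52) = 2.9505*y^4 + 9.7117*y^3 + 11.533*y^2 - 6.6222*y - 23.5152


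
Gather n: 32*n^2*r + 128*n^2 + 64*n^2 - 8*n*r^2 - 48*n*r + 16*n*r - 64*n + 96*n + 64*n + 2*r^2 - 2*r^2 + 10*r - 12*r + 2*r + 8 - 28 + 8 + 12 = n^2*(32*r + 192) + n*(-8*r^2 - 32*r + 96)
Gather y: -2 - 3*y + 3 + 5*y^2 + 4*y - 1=5*y^2 + y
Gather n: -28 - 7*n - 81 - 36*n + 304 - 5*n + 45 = 240 - 48*n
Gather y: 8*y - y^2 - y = -y^2 + 7*y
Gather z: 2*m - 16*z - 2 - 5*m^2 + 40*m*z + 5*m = -5*m^2 + 7*m + z*(40*m - 16) - 2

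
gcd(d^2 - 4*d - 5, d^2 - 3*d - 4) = d + 1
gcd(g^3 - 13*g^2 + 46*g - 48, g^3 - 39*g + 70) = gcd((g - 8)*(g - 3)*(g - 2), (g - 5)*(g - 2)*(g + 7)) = g - 2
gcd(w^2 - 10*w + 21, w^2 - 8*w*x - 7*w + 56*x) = w - 7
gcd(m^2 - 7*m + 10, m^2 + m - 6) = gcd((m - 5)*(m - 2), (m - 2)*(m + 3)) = m - 2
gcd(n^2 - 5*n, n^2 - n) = n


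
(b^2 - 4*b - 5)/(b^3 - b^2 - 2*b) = (b - 5)/(b*(b - 2))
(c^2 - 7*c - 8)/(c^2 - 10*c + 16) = (c + 1)/(c - 2)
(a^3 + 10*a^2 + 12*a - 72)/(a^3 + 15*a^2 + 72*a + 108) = (a - 2)/(a + 3)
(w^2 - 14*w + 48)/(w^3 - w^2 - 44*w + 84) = (w - 8)/(w^2 + 5*w - 14)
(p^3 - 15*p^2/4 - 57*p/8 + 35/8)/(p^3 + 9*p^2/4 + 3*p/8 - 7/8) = (p - 5)/(p + 1)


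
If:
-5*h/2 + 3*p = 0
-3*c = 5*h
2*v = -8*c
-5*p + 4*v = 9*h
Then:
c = 0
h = 0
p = 0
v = 0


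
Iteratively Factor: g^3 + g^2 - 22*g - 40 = (g + 2)*(g^2 - g - 20) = (g + 2)*(g + 4)*(g - 5)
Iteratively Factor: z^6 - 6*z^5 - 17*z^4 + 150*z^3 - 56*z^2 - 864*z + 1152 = (z - 4)*(z^5 - 2*z^4 - 25*z^3 + 50*z^2 + 144*z - 288) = (z - 4)^2*(z^4 + 2*z^3 - 17*z^2 - 18*z + 72) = (z - 4)^2*(z - 2)*(z^3 + 4*z^2 - 9*z - 36) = (z - 4)^2*(z - 2)*(z + 3)*(z^2 + z - 12) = (z - 4)^2*(z - 2)*(z + 3)*(z + 4)*(z - 3)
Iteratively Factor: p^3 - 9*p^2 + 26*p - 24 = (p - 3)*(p^2 - 6*p + 8) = (p - 3)*(p - 2)*(p - 4)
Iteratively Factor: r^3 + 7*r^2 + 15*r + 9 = (r + 3)*(r^2 + 4*r + 3) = (r + 1)*(r + 3)*(r + 3)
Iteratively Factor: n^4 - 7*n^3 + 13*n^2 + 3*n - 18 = (n - 2)*(n^3 - 5*n^2 + 3*n + 9) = (n - 3)*(n - 2)*(n^2 - 2*n - 3) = (n - 3)*(n - 2)*(n + 1)*(n - 3)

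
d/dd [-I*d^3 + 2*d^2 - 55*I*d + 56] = -3*I*d^2 + 4*d - 55*I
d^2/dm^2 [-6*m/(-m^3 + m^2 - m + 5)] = 12*(m*(3*m^2 - 2*m + 1)^2 + (-3*m^2 - m*(3*m - 1) + 2*m - 1)*(m^3 - m^2 + m - 5))/(m^3 - m^2 + m - 5)^3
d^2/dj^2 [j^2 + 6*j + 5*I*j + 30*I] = 2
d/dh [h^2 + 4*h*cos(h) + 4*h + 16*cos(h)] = -4*h*sin(h) + 2*h - 16*sin(h) + 4*cos(h) + 4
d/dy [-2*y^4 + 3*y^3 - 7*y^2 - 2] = y*(-8*y^2 + 9*y - 14)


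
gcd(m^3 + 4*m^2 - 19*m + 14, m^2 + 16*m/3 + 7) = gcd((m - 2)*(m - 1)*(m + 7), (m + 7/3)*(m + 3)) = 1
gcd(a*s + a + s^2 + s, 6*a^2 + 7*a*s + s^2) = a + s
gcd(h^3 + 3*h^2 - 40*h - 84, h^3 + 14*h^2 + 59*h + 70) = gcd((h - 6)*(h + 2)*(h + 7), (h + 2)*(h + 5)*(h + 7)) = h^2 + 9*h + 14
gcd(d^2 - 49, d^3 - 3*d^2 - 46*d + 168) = d + 7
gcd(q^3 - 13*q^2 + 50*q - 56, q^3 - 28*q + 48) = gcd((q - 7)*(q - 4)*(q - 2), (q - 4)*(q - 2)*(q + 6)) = q^2 - 6*q + 8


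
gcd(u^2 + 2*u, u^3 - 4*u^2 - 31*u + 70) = 1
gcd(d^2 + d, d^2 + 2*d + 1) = d + 1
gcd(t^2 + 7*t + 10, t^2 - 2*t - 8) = t + 2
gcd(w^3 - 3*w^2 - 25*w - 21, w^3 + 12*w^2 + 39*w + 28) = w + 1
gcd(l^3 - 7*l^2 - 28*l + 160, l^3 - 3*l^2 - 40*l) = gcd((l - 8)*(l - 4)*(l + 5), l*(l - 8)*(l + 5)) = l^2 - 3*l - 40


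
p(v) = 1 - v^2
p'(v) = -2*v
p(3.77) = -13.21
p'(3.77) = -7.54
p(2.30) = -4.29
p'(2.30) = -4.60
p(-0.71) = 0.50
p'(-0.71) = 1.42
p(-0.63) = 0.60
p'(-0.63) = 1.26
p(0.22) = 0.95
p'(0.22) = -0.44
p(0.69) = 0.52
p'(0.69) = -1.38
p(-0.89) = 0.21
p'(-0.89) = 1.78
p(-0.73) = 0.47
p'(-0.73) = 1.46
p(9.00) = -80.00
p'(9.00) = -18.00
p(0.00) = 1.00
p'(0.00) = 0.00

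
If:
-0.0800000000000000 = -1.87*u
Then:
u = 0.04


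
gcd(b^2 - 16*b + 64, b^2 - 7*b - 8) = b - 8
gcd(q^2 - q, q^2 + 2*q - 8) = 1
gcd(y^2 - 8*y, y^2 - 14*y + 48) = y - 8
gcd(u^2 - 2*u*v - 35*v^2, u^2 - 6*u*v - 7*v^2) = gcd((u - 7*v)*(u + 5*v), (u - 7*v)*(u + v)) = u - 7*v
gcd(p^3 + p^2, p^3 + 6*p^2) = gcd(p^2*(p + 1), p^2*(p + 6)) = p^2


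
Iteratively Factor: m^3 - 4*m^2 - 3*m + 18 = (m - 3)*(m^2 - m - 6) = (m - 3)*(m + 2)*(m - 3)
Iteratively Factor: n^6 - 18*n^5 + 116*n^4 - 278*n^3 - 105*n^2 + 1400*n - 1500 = (n - 5)*(n^5 - 13*n^4 + 51*n^3 - 23*n^2 - 220*n + 300) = (n - 5)^2*(n^4 - 8*n^3 + 11*n^2 + 32*n - 60) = (n - 5)^2*(n - 2)*(n^3 - 6*n^2 - n + 30) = (n - 5)^2*(n - 2)*(n + 2)*(n^2 - 8*n + 15) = (n - 5)^2*(n - 3)*(n - 2)*(n + 2)*(n - 5)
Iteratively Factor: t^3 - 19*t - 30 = (t - 5)*(t^2 + 5*t + 6) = (t - 5)*(t + 3)*(t + 2)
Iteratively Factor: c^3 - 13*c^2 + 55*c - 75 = (c - 3)*(c^2 - 10*c + 25) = (c - 5)*(c - 3)*(c - 5)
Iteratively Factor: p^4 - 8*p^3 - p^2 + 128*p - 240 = (p + 4)*(p^3 - 12*p^2 + 47*p - 60) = (p - 4)*(p + 4)*(p^2 - 8*p + 15) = (p - 4)*(p - 3)*(p + 4)*(p - 5)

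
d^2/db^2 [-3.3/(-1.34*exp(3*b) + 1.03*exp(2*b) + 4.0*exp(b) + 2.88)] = ((-39.798*exp(2*b) + 13.596*exp(b) + 13.2)*(-1.34*exp(3*b) + 1.03*exp(2*b) + 4.0*exp(b) + 2.88) - 3.3*(-8.04*exp(2*b) + 4.12*exp(b) + 8.0)*(-4.02*exp(2*b) + 2.06*exp(b) + 4.0)*exp(b))*exp(b)/(-1.34*exp(3*b) + 1.03*exp(2*b) + 4.0*exp(b) + 2.88)^3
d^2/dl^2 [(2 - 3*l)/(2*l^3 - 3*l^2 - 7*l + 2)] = 2*(-36*l^5 + 102*l^4 - 165*l^3 + 42*l^2 + 48*l + 68)/(8*l^9 - 36*l^8 - 30*l^7 + 249*l^6 + 33*l^5 - 555*l^4 - 67*l^3 + 258*l^2 - 84*l + 8)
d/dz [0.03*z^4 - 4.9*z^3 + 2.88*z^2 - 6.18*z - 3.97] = 0.12*z^3 - 14.7*z^2 + 5.76*z - 6.18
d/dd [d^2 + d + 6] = 2*d + 1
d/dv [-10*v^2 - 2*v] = -20*v - 2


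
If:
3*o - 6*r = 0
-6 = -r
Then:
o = 12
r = 6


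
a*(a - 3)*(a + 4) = a^3 + a^2 - 12*a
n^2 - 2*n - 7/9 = (n - 7/3)*(n + 1/3)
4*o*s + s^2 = s*(4*o + s)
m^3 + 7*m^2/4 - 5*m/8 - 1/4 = (m - 1/2)*(m + 1/4)*(m + 2)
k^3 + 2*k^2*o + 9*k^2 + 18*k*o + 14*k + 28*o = (k + 2)*(k + 7)*(k + 2*o)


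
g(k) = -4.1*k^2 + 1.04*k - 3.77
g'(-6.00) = 50.24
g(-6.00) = -157.61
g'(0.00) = 1.04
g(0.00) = -3.77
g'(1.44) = -10.77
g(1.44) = -10.77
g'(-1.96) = 17.11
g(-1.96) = -21.56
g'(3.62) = -28.64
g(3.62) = -53.73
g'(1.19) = -8.72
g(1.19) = -8.34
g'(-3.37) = 28.67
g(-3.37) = -53.84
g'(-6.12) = 51.22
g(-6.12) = -163.70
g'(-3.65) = 30.97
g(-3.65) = -62.19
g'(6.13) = -49.23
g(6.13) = -151.46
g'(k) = 1.04 - 8.2*k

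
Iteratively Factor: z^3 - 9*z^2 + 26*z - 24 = (z - 4)*(z^2 - 5*z + 6) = (z - 4)*(z - 2)*(z - 3)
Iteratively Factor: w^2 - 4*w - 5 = (w - 5)*(w + 1)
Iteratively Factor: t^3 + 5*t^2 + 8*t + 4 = (t + 1)*(t^2 + 4*t + 4) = (t + 1)*(t + 2)*(t + 2)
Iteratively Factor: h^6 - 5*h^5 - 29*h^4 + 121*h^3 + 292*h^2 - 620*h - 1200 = (h + 4)*(h^5 - 9*h^4 + 7*h^3 + 93*h^2 - 80*h - 300) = (h - 3)*(h + 4)*(h^4 - 6*h^3 - 11*h^2 + 60*h + 100) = (h - 5)*(h - 3)*(h + 4)*(h^3 - h^2 - 16*h - 20) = (h - 5)*(h - 3)*(h + 2)*(h + 4)*(h^2 - 3*h - 10) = (h - 5)*(h - 3)*(h + 2)^2*(h + 4)*(h - 5)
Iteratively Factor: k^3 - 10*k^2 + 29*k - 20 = (k - 1)*(k^2 - 9*k + 20) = (k - 4)*(k - 1)*(k - 5)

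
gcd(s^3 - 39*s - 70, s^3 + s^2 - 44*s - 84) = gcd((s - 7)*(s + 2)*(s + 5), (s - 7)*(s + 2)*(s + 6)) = s^2 - 5*s - 14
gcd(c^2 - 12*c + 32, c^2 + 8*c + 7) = 1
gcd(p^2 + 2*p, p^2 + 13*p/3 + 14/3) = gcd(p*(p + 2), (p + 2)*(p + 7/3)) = p + 2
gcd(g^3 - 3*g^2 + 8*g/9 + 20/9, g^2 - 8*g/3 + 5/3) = g - 5/3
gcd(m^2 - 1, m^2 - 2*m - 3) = m + 1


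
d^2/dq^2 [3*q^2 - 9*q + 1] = 6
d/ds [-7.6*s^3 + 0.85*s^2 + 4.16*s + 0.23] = -22.8*s^2 + 1.7*s + 4.16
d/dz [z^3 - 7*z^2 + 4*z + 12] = 3*z^2 - 14*z + 4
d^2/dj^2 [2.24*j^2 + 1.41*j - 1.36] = 4.48000000000000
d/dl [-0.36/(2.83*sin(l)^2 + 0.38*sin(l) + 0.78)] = (2.0376*sin(l) + 0.1368)*cos(l)/(2.83*sin(l)^2 + 0.38*sin(l) + 0.78)^2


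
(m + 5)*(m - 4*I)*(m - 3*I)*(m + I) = m^4 + 5*m^3 - 6*I*m^3 - 5*m^2 - 30*I*m^2 - 25*m - 12*I*m - 60*I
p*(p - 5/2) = p^2 - 5*p/2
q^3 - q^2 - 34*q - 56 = (q - 7)*(q + 2)*(q + 4)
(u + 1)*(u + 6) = u^2 + 7*u + 6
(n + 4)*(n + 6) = n^2 + 10*n + 24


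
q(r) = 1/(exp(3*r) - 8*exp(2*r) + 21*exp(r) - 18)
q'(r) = (-3*exp(3*r) + 16*exp(2*r) - 21*exp(r))/(exp(3*r) - 8*exp(2*r) + 21*exp(r) - 18)^2 = (-3*exp(2*r) + 16*exp(r) - 21)*exp(r)/(exp(3*r) - 8*exp(2*r) + 21*exp(r) - 18)^2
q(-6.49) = -0.06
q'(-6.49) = -0.00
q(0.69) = -157.14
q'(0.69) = -50474.93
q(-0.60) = -0.11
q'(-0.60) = -0.09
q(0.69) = -157.14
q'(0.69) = -50474.93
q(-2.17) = -0.06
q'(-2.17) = -0.01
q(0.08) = -0.30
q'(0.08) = -0.69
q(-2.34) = -0.06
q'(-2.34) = -0.01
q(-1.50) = -0.07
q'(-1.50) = -0.02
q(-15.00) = -0.06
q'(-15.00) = 0.00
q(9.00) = 0.00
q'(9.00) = 0.00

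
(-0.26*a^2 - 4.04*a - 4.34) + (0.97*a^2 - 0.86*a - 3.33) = 0.71*a^2 - 4.9*a - 7.67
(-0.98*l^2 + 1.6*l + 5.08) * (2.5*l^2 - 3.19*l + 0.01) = -2.45*l^4 + 7.1262*l^3 + 7.5862*l^2 - 16.1892*l + 0.0508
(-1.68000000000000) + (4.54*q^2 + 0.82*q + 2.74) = 4.54*q^2 + 0.82*q + 1.06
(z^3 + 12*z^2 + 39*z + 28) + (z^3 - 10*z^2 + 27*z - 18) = 2*z^3 + 2*z^2 + 66*z + 10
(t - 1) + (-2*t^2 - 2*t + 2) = -2*t^2 - t + 1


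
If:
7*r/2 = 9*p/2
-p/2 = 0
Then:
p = 0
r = 0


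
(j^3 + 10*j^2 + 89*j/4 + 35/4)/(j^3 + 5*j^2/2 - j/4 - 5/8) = 2*(j + 7)/(2*j - 1)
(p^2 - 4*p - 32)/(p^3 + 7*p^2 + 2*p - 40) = (p - 8)/(p^2 + 3*p - 10)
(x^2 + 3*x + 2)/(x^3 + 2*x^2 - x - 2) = 1/(x - 1)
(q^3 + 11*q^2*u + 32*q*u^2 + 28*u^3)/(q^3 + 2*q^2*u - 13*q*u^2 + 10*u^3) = (q^3 + 11*q^2*u + 32*q*u^2 + 28*u^3)/(q^3 + 2*q^2*u - 13*q*u^2 + 10*u^3)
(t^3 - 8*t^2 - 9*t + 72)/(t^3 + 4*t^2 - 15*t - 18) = (t^2 - 5*t - 24)/(t^2 + 7*t + 6)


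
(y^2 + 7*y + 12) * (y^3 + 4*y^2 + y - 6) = y^5 + 11*y^4 + 41*y^3 + 49*y^2 - 30*y - 72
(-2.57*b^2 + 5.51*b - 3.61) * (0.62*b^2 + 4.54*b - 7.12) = -1.5934*b^4 - 8.2516*b^3 + 41.0756*b^2 - 55.6206*b + 25.7032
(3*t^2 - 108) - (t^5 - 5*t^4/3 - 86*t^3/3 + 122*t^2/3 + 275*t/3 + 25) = -t^5 + 5*t^4/3 + 86*t^3/3 - 113*t^2/3 - 275*t/3 - 133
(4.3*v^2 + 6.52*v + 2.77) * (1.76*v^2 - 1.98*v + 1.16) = 7.568*v^4 + 2.9612*v^3 - 3.0464*v^2 + 2.0786*v + 3.2132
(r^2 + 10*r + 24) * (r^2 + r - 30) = r^4 + 11*r^3 + 4*r^2 - 276*r - 720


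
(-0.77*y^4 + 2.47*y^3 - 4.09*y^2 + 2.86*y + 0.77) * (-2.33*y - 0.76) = 1.7941*y^5 - 5.1699*y^4 + 7.6525*y^3 - 3.5554*y^2 - 3.9677*y - 0.5852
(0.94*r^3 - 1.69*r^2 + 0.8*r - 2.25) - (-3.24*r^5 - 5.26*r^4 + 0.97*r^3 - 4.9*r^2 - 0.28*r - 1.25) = 3.24*r^5 + 5.26*r^4 - 0.03*r^3 + 3.21*r^2 + 1.08*r - 1.0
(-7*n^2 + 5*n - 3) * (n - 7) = -7*n^3 + 54*n^2 - 38*n + 21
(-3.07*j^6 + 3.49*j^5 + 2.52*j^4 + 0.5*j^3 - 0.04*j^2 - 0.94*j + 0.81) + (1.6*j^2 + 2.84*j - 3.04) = -3.07*j^6 + 3.49*j^5 + 2.52*j^4 + 0.5*j^3 + 1.56*j^2 + 1.9*j - 2.23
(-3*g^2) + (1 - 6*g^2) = 1 - 9*g^2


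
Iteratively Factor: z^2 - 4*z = (z - 4)*(z)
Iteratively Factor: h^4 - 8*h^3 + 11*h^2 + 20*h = (h + 1)*(h^3 - 9*h^2 + 20*h) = (h - 5)*(h + 1)*(h^2 - 4*h) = h*(h - 5)*(h + 1)*(h - 4)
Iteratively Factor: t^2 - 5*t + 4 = (t - 4)*(t - 1)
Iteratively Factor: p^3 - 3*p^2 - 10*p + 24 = (p - 2)*(p^2 - p - 12) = (p - 4)*(p - 2)*(p + 3)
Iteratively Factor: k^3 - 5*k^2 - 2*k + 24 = (k + 2)*(k^2 - 7*k + 12) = (k - 3)*(k + 2)*(k - 4)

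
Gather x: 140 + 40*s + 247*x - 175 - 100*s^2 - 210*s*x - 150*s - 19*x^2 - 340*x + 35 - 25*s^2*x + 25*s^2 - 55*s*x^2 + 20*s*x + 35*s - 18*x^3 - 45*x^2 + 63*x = -75*s^2 - 75*s - 18*x^3 + x^2*(-55*s - 64) + x*(-25*s^2 - 190*s - 30)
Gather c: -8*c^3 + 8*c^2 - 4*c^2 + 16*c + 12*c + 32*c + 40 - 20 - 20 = -8*c^3 + 4*c^2 + 60*c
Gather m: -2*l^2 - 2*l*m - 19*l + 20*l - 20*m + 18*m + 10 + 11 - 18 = -2*l^2 + l + m*(-2*l - 2) + 3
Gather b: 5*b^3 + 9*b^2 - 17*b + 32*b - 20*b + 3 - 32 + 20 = 5*b^3 + 9*b^2 - 5*b - 9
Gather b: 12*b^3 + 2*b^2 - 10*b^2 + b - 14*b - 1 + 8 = 12*b^3 - 8*b^2 - 13*b + 7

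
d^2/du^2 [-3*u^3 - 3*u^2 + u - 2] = -18*u - 6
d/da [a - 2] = 1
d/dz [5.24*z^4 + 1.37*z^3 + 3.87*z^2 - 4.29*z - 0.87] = 20.96*z^3 + 4.11*z^2 + 7.74*z - 4.29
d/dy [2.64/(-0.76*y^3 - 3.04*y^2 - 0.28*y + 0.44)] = (6.0192*y^2 + 16.0512*y + 0.7392)/(0.76*y^3 + 3.04*y^2 + 0.28*y - 0.44)^2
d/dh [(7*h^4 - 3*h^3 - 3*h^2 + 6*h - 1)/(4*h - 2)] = (42*h^4 - 40*h^3 + 3*h^2 + 6*h - 4)/(2*(4*h^2 - 4*h + 1))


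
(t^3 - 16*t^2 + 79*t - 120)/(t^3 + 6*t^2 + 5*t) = (t^3 - 16*t^2 + 79*t - 120)/(t*(t^2 + 6*t + 5))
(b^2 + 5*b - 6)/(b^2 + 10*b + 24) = (b - 1)/(b + 4)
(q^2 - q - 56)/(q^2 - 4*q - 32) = (q + 7)/(q + 4)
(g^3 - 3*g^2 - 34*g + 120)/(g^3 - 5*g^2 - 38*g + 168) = (g - 5)/(g - 7)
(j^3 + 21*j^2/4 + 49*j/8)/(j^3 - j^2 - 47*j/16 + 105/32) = 4*j*(2*j + 7)/(8*j^2 - 22*j + 15)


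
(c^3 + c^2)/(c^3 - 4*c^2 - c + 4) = c^2/(c^2 - 5*c + 4)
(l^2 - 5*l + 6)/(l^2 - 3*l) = (l - 2)/l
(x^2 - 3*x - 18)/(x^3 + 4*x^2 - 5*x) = (x^2 - 3*x - 18)/(x*(x^2 + 4*x - 5))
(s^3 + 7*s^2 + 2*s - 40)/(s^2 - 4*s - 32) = (s^2 + 3*s - 10)/(s - 8)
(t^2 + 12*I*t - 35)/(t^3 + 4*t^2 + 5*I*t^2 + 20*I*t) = (t + 7*I)/(t*(t + 4))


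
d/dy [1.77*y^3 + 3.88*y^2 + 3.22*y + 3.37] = 5.31*y^2 + 7.76*y + 3.22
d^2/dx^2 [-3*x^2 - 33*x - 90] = -6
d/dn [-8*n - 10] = -8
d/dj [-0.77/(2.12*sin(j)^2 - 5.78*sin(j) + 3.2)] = (3.2648*sin(j) - 4.4506)*cos(j)/(2.12*sin(j)^2 - 5.78*sin(j) + 3.2)^2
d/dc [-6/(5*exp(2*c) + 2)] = 60*exp(2*c)/(5*exp(2*c) + 2)^2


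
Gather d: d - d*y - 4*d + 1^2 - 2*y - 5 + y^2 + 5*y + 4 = d*(-y - 3) + y^2 + 3*y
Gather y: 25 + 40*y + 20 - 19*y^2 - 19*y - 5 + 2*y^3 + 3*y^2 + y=2*y^3 - 16*y^2 + 22*y + 40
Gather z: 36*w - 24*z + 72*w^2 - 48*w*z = 72*w^2 + 36*w + z*(-48*w - 24)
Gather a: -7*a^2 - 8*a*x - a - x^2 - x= -7*a^2 + a*(-8*x - 1) - x^2 - x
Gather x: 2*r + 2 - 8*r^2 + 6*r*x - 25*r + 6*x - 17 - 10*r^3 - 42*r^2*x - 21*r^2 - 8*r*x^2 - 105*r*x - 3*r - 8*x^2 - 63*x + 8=-10*r^3 - 29*r^2 - 26*r + x^2*(-8*r - 8) + x*(-42*r^2 - 99*r - 57) - 7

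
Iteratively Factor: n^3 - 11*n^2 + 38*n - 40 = (n - 5)*(n^2 - 6*n + 8) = (n - 5)*(n - 4)*(n - 2)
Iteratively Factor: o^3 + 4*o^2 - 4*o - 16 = (o + 4)*(o^2 - 4) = (o + 2)*(o + 4)*(o - 2)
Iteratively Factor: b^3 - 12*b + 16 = (b + 4)*(b^2 - 4*b + 4) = (b - 2)*(b + 4)*(b - 2)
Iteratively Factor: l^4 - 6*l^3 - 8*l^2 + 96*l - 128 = (l - 4)*(l^3 - 2*l^2 - 16*l + 32) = (l - 4)^2*(l^2 + 2*l - 8) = (l - 4)^2*(l + 4)*(l - 2)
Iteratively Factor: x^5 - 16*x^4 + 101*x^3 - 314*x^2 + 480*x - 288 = (x - 3)*(x^4 - 13*x^3 + 62*x^2 - 128*x + 96) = (x - 4)*(x - 3)*(x^3 - 9*x^2 + 26*x - 24) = (x - 4)*(x - 3)*(x - 2)*(x^2 - 7*x + 12) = (x - 4)*(x - 3)^2*(x - 2)*(x - 4)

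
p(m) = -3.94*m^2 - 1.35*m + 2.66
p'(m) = -7.88*m - 1.35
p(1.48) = -7.97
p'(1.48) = -13.01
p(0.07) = 2.55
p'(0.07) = -1.90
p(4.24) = -73.90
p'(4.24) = -34.76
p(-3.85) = -50.54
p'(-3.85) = 28.99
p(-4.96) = -87.57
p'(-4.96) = 37.73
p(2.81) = -32.24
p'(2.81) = -23.49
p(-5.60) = -113.34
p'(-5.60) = 42.78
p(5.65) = -130.74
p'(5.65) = -45.87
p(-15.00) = -863.59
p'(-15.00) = 116.85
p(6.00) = -147.28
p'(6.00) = -48.63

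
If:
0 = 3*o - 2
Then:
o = 2/3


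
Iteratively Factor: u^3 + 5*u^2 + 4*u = (u)*(u^2 + 5*u + 4) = u*(u + 1)*(u + 4)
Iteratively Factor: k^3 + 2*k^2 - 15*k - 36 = (k + 3)*(k^2 - k - 12) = (k + 3)^2*(k - 4)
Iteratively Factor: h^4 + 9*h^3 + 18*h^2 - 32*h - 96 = (h + 4)*(h^3 + 5*h^2 - 2*h - 24) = (h + 3)*(h + 4)*(h^2 + 2*h - 8) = (h - 2)*(h + 3)*(h + 4)*(h + 4)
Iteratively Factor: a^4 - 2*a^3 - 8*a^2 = (a)*(a^3 - 2*a^2 - 8*a) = a*(a - 4)*(a^2 + 2*a) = a^2*(a - 4)*(a + 2)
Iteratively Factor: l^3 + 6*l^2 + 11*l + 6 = (l + 2)*(l^2 + 4*l + 3) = (l + 2)*(l + 3)*(l + 1)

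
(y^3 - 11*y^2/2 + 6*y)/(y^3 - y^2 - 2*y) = (-y^2 + 11*y/2 - 6)/(-y^2 + y + 2)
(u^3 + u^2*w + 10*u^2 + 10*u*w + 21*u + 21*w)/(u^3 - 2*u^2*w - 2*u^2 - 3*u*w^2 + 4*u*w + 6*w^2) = (u^2 + 10*u + 21)/(u^2 - 3*u*w - 2*u + 6*w)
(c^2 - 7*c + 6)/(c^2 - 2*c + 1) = (c - 6)/(c - 1)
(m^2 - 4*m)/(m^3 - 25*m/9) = 9*(m - 4)/(9*m^2 - 25)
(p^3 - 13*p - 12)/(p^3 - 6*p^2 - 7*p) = (p^2 - p - 12)/(p*(p - 7))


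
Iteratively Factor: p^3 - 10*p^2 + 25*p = (p)*(p^2 - 10*p + 25) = p*(p - 5)*(p - 5)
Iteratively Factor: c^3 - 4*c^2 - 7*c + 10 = (c - 5)*(c^2 + c - 2) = (c - 5)*(c + 2)*(c - 1)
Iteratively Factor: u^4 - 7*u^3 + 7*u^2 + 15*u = (u + 1)*(u^3 - 8*u^2 + 15*u) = (u - 3)*(u + 1)*(u^2 - 5*u) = (u - 5)*(u - 3)*(u + 1)*(u)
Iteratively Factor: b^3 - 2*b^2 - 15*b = (b)*(b^2 - 2*b - 15) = b*(b - 5)*(b + 3)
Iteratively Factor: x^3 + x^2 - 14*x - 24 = (x + 2)*(x^2 - x - 12) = (x - 4)*(x + 2)*(x + 3)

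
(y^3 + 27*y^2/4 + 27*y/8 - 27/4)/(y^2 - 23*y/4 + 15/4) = (y^2 + 15*y/2 + 9)/(y - 5)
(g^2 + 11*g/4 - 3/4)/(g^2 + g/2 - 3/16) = 4*(g + 3)/(4*g + 3)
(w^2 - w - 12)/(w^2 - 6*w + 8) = (w + 3)/(w - 2)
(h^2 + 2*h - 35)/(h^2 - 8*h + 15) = (h + 7)/(h - 3)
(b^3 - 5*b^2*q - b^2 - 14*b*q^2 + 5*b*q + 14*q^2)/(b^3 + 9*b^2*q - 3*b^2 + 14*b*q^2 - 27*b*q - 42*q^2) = (b^2 - 7*b*q - b + 7*q)/(b^2 + 7*b*q - 3*b - 21*q)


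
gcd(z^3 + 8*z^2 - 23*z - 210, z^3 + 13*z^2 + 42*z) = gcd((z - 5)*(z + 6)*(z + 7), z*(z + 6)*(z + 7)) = z^2 + 13*z + 42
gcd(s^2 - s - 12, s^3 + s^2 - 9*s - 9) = s + 3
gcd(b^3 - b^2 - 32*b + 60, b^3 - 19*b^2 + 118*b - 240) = b - 5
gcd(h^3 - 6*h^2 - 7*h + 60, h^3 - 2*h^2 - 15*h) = h^2 - 2*h - 15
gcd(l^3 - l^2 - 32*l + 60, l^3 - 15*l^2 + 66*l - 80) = l^2 - 7*l + 10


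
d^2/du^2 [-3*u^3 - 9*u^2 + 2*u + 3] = -18*u - 18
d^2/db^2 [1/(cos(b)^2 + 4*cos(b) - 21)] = (-4*sin(b)^4 + 102*sin(b)^2 - 69*cos(b) - 3*cos(3*b) - 24)/((cos(b) - 3)^3*(cos(b) + 7)^3)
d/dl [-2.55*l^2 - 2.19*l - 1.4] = -5.1*l - 2.19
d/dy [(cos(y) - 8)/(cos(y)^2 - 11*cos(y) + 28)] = (cos(y)^2 - 16*cos(y) + 60)*sin(y)/(cos(y)^2 - 11*cos(y) + 28)^2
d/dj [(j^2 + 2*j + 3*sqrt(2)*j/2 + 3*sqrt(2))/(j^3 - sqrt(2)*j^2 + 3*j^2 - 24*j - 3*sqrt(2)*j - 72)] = (-(4*j + 4 + 3*sqrt(2))*(-j^3 - 3*j^2 + sqrt(2)*j^2 + 3*sqrt(2)*j + 24*j + 72) + (2*j^2 + 4*j + 3*sqrt(2)*j + 6*sqrt(2))*(-3*j^2 - 6*j + 2*sqrt(2)*j + 3*sqrt(2) + 24))/(2*(-j^3 - 3*j^2 + sqrt(2)*j^2 + 3*sqrt(2)*j + 24*j + 72)^2)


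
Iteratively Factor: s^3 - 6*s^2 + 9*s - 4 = (s - 4)*(s^2 - 2*s + 1) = (s - 4)*(s - 1)*(s - 1)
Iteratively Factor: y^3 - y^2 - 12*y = (y - 4)*(y^2 + 3*y) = y*(y - 4)*(y + 3)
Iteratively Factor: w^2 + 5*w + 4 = (w + 1)*(w + 4)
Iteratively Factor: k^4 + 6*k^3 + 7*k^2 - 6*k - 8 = (k + 2)*(k^3 + 4*k^2 - k - 4) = (k + 2)*(k + 4)*(k^2 - 1) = (k + 1)*(k + 2)*(k + 4)*(k - 1)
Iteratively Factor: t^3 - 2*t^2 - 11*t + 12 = (t - 1)*(t^2 - t - 12) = (t - 1)*(t + 3)*(t - 4)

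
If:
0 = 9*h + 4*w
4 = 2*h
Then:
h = 2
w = -9/2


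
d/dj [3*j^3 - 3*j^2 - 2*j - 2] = 9*j^2 - 6*j - 2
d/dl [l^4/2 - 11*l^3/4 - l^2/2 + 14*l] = 2*l^3 - 33*l^2/4 - l + 14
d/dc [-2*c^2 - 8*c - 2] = -4*c - 8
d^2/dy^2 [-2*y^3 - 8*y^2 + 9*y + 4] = -12*y - 16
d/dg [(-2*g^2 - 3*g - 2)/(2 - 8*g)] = (8*g^2 - 4*g - 11)/(2*(16*g^2 - 8*g + 1))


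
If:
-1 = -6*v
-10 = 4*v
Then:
No Solution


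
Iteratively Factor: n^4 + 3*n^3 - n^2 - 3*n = (n + 3)*(n^3 - n) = (n - 1)*(n + 3)*(n^2 + n) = (n - 1)*(n + 1)*(n + 3)*(n)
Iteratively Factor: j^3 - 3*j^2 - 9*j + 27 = (j - 3)*(j^2 - 9) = (j - 3)^2*(j + 3)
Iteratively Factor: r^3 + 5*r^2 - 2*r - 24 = (r - 2)*(r^2 + 7*r + 12) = (r - 2)*(r + 4)*(r + 3)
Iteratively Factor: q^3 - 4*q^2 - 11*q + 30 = (q - 5)*(q^2 + q - 6) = (q - 5)*(q + 3)*(q - 2)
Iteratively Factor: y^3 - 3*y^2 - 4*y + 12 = (y - 3)*(y^2 - 4) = (y - 3)*(y + 2)*(y - 2)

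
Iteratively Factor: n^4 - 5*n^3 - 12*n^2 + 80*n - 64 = (n - 4)*(n^3 - n^2 - 16*n + 16) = (n - 4)*(n + 4)*(n^2 - 5*n + 4) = (n - 4)^2*(n + 4)*(n - 1)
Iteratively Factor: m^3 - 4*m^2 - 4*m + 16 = (m - 2)*(m^2 - 2*m - 8) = (m - 2)*(m + 2)*(m - 4)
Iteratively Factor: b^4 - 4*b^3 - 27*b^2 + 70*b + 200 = (b + 2)*(b^3 - 6*b^2 - 15*b + 100) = (b - 5)*(b + 2)*(b^2 - b - 20) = (b - 5)*(b + 2)*(b + 4)*(b - 5)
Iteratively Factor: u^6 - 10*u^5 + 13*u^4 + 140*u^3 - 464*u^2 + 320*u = (u - 1)*(u^5 - 9*u^4 + 4*u^3 + 144*u^2 - 320*u) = (u - 4)*(u - 1)*(u^4 - 5*u^3 - 16*u^2 + 80*u) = u*(u - 4)*(u - 1)*(u^3 - 5*u^2 - 16*u + 80) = u*(u - 5)*(u - 4)*(u - 1)*(u^2 - 16) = u*(u - 5)*(u - 4)^2*(u - 1)*(u + 4)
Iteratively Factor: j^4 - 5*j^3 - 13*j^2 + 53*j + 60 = (j - 5)*(j^3 - 13*j - 12) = (j - 5)*(j + 3)*(j^2 - 3*j - 4) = (j - 5)*(j - 4)*(j + 3)*(j + 1)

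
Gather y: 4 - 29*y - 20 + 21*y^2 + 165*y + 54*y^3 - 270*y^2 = 54*y^3 - 249*y^2 + 136*y - 16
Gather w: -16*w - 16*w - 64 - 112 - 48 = -32*w - 224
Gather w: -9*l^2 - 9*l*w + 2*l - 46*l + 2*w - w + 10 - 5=-9*l^2 - 44*l + w*(1 - 9*l) + 5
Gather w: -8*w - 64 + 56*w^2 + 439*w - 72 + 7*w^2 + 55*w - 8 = 63*w^2 + 486*w - 144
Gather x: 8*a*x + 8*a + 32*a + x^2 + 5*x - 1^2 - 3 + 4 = 40*a + x^2 + x*(8*a + 5)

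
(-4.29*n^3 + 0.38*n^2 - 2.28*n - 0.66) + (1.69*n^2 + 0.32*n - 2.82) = -4.29*n^3 + 2.07*n^2 - 1.96*n - 3.48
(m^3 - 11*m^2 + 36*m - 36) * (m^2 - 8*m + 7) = m^5 - 19*m^4 + 131*m^3 - 401*m^2 + 540*m - 252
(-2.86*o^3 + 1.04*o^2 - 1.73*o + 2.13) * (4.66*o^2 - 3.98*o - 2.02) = -13.3276*o^5 + 16.2292*o^4 - 6.4238*o^3 + 14.7104*o^2 - 4.9828*o - 4.3026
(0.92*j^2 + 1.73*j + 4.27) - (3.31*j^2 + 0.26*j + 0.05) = -2.39*j^2 + 1.47*j + 4.22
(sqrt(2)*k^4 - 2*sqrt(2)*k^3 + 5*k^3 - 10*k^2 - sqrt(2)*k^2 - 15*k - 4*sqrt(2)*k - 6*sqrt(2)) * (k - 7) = sqrt(2)*k^5 - 9*sqrt(2)*k^4 + 5*k^4 - 45*k^3 + 13*sqrt(2)*k^3 + 3*sqrt(2)*k^2 + 55*k^2 + 22*sqrt(2)*k + 105*k + 42*sqrt(2)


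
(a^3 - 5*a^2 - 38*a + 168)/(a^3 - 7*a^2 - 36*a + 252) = (a - 4)/(a - 6)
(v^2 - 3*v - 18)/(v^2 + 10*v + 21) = (v - 6)/(v + 7)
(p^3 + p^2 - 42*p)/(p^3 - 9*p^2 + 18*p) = (p + 7)/(p - 3)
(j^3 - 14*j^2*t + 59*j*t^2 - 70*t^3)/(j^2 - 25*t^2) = (j^2 - 9*j*t + 14*t^2)/(j + 5*t)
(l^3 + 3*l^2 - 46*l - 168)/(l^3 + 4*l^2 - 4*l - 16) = (l^2 - l - 42)/(l^2 - 4)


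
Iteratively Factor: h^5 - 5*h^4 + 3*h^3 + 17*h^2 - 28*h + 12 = (h - 2)*(h^4 - 3*h^3 - 3*h^2 + 11*h - 6) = (h - 2)*(h - 1)*(h^3 - 2*h^2 - 5*h + 6) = (h - 3)*(h - 2)*(h - 1)*(h^2 + h - 2) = (h - 3)*(h - 2)*(h - 1)*(h + 2)*(h - 1)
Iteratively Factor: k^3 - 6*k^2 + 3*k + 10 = (k - 5)*(k^2 - k - 2) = (k - 5)*(k - 2)*(k + 1)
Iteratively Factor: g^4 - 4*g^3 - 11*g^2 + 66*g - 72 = (g - 3)*(g^3 - g^2 - 14*g + 24) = (g - 3)^2*(g^2 + 2*g - 8) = (g - 3)^2*(g + 4)*(g - 2)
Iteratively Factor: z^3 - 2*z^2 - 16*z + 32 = (z + 4)*(z^2 - 6*z + 8) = (z - 4)*(z + 4)*(z - 2)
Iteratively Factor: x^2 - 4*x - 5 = (x + 1)*(x - 5)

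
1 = 1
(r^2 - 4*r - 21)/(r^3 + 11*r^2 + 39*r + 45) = (r - 7)/(r^2 + 8*r + 15)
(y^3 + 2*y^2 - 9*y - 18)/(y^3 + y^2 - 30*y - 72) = (y^2 - y - 6)/(y^2 - 2*y - 24)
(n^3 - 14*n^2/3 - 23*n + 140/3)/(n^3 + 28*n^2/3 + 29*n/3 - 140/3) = (n - 7)/(n + 7)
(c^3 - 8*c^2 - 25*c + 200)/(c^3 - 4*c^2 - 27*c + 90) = (c^2 - 13*c + 40)/(c^2 - 9*c + 18)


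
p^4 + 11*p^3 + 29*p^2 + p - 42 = (p - 1)*(p + 2)*(p + 3)*(p + 7)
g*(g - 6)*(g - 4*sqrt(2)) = g^3 - 6*g^2 - 4*sqrt(2)*g^2 + 24*sqrt(2)*g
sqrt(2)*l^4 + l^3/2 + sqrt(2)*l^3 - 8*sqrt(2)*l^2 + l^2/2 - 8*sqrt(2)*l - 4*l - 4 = (l + 1)*(l - 2*sqrt(2))*(l + 2*sqrt(2))*(sqrt(2)*l + 1/2)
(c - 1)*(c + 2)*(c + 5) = c^3 + 6*c^2 + 3*c - 10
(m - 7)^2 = m^2 - 14*m + 49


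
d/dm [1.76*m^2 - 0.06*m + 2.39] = 3.52*m - 0.06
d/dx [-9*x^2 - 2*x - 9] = -18*x - 2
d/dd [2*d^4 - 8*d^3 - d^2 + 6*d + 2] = 8*d^3 - 24*d^2 - 2*d + 6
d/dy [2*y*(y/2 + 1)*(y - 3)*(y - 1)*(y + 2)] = 5*y^4 - 27*y^2 - 8*y + 12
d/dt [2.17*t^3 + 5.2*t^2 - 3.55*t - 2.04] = 6.51*t^2 + 10.4*t - 3.55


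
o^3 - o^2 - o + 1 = (o - 1)^2*(o + 1)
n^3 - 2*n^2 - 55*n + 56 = (n - 8)*(n - 1)*(n + 7)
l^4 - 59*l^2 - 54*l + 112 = (l - 8)*(l - 1)*(l + 2)*(l + 7)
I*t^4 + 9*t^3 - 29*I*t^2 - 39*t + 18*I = (t - 3*I)^2*(t - 2*I)*(I*t + 1)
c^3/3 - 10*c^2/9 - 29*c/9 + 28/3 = (c/3 + 1)*(c - 4)*(c - 7/3)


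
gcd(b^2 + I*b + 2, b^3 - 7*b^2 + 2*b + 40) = 1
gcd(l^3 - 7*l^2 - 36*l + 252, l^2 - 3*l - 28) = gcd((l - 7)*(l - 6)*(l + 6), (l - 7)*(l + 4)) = l - 7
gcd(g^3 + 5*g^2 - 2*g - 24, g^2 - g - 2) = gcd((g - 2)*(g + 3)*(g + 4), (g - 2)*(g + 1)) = g - 2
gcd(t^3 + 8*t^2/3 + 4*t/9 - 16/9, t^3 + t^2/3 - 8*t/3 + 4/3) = t^2 + 4*t/3 - 4/3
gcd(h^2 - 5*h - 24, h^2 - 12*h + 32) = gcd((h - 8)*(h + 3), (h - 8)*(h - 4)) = h - 8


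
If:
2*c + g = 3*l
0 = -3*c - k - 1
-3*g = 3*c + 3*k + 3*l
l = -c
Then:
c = -1/8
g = 5/8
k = -5/8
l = 1/8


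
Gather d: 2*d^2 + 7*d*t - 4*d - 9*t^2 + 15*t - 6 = 2*d^2 + d*(7*t - 4) - 9*t^2 + 15*t - 6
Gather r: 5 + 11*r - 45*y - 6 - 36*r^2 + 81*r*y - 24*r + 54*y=-36*r^2 + r*(81*y - 13) + 9*y - 1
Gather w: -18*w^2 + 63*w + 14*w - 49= -18*w^2 + 77*w - 49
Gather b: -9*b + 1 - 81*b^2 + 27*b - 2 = -81*b^2 + 18*b - 1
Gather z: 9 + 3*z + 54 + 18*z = 21*z + 63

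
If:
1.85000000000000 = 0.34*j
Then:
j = 5.44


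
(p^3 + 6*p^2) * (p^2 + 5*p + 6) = p^5 + 11*p^4 + 36*p^3 + 36*p^2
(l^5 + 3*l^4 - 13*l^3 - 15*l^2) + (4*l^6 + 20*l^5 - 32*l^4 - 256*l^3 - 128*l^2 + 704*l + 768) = 4*l^6 + 21*l^5 - 29*l^4 - 269*l^3 - 143*l^2 + 704*l + 768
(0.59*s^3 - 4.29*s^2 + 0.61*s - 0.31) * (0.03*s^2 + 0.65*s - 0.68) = 0.0177*s^5 + 0.2548*s^4 - 3.1714*s^3 + 3.3044*s^2 - 0.6163*s + 0.2108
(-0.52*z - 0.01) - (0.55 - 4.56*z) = 4.04*z - 0.56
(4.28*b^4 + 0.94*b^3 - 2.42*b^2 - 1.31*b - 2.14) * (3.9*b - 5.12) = 16.692*b^5 - 18.2476*b^4 - 14.2508*b^3 + 7.2814*b^2 - 1.6388*b + 10.9568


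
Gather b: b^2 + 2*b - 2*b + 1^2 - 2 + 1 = b^2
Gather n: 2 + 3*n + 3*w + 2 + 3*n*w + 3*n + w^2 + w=n*(3*w + 6) + w^2 + 4*w + 4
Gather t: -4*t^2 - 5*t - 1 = -4*t^2 - 5*t - 1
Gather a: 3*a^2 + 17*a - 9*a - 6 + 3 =3*a^2 + 8*a - 3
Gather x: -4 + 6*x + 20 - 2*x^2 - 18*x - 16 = -2*x^2 - 12*x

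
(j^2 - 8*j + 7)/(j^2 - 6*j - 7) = (j - 1)/(j + 1)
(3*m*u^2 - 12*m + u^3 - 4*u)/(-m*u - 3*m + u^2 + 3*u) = (-3*m*u^2 + 12*m - u^3 + 4*u)/(m*u + 3*m - u^2 - 3*u)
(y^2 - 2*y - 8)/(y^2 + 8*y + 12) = (y - 4)/(y + 6)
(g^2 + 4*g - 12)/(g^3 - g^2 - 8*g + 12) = (g + 6)/(g^2 + g - 6)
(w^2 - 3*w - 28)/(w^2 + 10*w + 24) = (w - 7)/(w + 6)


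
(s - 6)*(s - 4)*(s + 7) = s^3 - 3*s^2 - 46*s + 168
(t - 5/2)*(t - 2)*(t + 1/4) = t^3 - 17*t^2/4 + 31*t/8 + 5/4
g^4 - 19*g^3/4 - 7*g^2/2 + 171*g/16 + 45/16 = (g - 5)*(g - 3/2)*(g + 1/4)*(g + 3/2)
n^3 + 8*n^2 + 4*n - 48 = (n - 2)*(n + 4)*(n + 6)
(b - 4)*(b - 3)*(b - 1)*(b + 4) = b^4 - 4*b^3 - 13*b^2 + 64*b - 48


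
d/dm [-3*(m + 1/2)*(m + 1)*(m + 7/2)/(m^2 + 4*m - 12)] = 3*(-4*m^4 - 32*m^3 + 87*m^2 + 494*m + 304)/(4*(m^4 + 8*m^3 - 8*m^2 - 96*m + 144))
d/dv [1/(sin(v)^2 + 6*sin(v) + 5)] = -2*(sin(v) + 3)*cos(v)/(sin(v)^2 + 6*sin(v) + 5)^2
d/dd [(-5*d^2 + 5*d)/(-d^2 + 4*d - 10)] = 5*(-3*d^2 + 20*d - 10)/(d^4 - 8*d^3 + 36*d^2 - 80*d + 100)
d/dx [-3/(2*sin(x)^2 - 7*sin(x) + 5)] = 3*(4*sin(x) - 7)*cos(x)/(2*sin(x)^2 - 7*sin(x) + 5)^2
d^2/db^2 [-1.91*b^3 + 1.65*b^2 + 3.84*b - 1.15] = 3.3 - 11.46*b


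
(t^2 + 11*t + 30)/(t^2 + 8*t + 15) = (t + 6)/(t + 3)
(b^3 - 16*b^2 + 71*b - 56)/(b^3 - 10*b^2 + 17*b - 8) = (b - 7)/(b - 1)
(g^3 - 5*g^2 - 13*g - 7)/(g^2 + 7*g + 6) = (g^2 - 6*g - 7)/(g + 6)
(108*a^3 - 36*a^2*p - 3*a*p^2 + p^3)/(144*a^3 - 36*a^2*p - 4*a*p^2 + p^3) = (-3*a + p)/(-4*a + p)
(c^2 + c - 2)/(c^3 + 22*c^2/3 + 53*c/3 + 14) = 3*(c - 1)/(3*c^2 + 16*c + 21)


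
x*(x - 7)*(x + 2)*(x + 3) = x^4 - 2*x^3 - 29*x^2 - 42*x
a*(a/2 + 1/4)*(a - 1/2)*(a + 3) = a^4/2 + 3*a^3/2 - a^2/8 - 3*a/8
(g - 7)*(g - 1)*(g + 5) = g^3 - 3*g^2 - 33*g + 35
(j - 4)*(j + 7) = j^2 + 3*j - 28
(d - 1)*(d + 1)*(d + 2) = d^3 + 2*d^2 - d - 2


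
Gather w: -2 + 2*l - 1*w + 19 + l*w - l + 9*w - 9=l + w*(l + 8) + 8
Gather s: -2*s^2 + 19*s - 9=-2*s^2 + 19*s - 9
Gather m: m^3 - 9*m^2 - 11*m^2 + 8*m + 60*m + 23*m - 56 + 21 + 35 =m^3 - 20*m^2 + 91*m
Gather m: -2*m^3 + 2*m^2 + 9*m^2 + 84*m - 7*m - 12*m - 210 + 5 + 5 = -2*m^3 + 11*m^2 + 65*m - 200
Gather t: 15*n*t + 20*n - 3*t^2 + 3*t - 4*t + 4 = 20*n - 3*t^2 + t*(15*n - 1) + 4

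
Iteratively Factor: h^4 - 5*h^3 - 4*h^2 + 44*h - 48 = (h - 2)*(h^3 - 3*h^2 - 10*h + 24) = (h - 2)*(h + 3)*(h^2 - 6*h + 8) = (h - 4)*(h - 2)*(h + 3)*(h - 2)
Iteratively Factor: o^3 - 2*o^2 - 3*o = (o)*(o^2 - 2*o - 3) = o*(o - 3)*(o + 1)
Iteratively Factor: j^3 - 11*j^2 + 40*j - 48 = (j - 4)*(j^2 - 7*j + 12) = (j - 4)*(j - 3)*(j - 4)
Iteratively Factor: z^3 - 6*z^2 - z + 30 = (z - 5)*(z^2 - z - 6) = (z - 5)*(z + 2)*(z - 3)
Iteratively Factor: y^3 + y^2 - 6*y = (y + 3)*(y^2 - 2*y) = y*(y + 3)*(y - 2)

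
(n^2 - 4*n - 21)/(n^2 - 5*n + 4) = (n^2 - 4*n - 21)/(n^2 - 5*n + 4)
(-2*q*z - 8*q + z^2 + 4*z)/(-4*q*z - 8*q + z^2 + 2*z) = (2*q*z + 8*q - z^2 - 4*z)/(4*q*z + 8*q - z^2 - 2*z)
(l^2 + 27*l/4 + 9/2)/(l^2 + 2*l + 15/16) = 4*(l + 6)/(4*l + 5)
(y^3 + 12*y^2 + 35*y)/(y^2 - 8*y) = (y^2 + 12*y + 35)/(y - 8)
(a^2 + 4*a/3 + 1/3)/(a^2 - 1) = (a + 1/3)/(a - 1)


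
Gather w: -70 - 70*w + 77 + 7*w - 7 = -63*w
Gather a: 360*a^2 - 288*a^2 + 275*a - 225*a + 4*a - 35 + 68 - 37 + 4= 72*a^2 + 54*a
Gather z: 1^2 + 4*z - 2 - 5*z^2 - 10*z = -5*z^2 - 6*z - 1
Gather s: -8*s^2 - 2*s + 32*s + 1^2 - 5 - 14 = -8*s^2 + 30*s - 18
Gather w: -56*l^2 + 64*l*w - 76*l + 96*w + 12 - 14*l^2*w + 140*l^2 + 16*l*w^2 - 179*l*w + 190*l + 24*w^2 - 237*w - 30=84*l^2 + 114*l + w^2*(16*l + 24) + w*(-14*l^2 - 115*l - 141) - 18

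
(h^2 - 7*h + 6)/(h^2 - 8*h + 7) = (h - 6)/(h - 7)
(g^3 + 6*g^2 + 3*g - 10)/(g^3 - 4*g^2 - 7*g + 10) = (g + 5)/(g - 5)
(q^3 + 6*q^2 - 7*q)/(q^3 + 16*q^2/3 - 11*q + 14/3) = 3*q/(3*q - 2)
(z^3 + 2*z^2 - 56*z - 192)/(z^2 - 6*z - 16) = (z^2 + 10*z + 24)/(z + 2)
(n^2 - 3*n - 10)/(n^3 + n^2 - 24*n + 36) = (n^2 - 3*n - 10)/(n^3 + n^2 - 24*n + 36)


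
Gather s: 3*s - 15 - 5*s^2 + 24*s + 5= -5*s^2 + 27*s - 10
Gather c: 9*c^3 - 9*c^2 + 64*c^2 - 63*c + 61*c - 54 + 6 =9*c^3 + 55*c^2 - 2*c - 48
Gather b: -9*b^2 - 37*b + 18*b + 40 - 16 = -9*b^2 - 19*b + 24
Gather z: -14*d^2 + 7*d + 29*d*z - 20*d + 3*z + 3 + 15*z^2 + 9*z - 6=-14*d^2 - 13*d + 15*z^2 + z*(29*d + 12) - 3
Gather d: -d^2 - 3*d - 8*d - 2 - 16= -d^2 - 11*d - 18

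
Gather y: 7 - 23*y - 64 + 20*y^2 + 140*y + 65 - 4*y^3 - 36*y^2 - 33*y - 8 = -4*y^3 - 16*y^2 + 84*y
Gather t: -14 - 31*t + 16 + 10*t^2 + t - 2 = 10*t^2 - 30*t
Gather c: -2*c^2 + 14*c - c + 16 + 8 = -2*c^2 + 13*c + 24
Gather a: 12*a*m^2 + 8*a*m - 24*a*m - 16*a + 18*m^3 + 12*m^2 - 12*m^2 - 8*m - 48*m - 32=a*(12*m^2 - 16*m - 16) + 18*m^3 - 56*m - 32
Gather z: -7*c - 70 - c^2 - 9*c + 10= -c^2 - 16*c - 60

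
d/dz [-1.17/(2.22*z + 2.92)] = 2.5974/(2.22*z + 2.92)^2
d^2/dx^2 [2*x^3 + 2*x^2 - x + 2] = 12*x + 4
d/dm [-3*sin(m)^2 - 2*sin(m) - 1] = -2*(3*sin(m) + 1)*cos(m)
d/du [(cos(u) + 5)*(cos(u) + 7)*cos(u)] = (3*sin(u)^2 - 24*cos(u) - 38)*sin(u)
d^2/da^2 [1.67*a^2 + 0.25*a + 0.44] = 3.34000000000000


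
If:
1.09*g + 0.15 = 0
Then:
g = -0.14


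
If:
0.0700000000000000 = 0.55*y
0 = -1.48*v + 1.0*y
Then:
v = 0.09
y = 0.13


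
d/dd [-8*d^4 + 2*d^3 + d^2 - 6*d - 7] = -32*d^3 + 6*d^2 + 2*d - 6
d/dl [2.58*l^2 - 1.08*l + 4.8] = 5.16*l - 1.08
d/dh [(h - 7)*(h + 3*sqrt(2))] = 2*h - 7 + 3*sqrt(2)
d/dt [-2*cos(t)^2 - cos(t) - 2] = (4*cos(t) + 1)*sin(t)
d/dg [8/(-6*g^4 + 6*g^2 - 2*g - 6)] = 4*(12*g^3 - 6*g + 1)/(3*g^4 - 3*g^2 + g + 3)^2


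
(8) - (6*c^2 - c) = -6*c^2 + c + 8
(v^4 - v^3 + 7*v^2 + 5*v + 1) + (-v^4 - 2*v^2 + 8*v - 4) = -v^3 + 5*v^2 + 13*v - 3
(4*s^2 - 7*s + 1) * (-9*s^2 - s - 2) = -36*s^4 + 59*s^3 - 10*s^2 + 13*s - 2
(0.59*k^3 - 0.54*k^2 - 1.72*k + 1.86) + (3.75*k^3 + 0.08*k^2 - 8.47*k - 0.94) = 4.34*k^3 - 0.46*k^2 - 10.19*k + 0.92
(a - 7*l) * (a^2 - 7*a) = a^3 - 7*a^2*l - 7*a^2 + 49*a*l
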